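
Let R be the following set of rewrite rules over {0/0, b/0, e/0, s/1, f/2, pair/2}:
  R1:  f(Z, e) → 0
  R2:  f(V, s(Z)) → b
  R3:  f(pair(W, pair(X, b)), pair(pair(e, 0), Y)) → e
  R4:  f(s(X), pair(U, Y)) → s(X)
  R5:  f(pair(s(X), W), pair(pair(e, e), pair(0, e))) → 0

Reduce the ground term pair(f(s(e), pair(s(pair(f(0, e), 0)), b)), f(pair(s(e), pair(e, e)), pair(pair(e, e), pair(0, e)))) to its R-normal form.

1. pair(f(s(e), pair(s(pair(f(0, e), 0)), b)), f(pair(s(e), pair(e, e)), pair(pair(e, e), pair(0, e))))  →  pair(s(e), f(pair(s(e), pair(e, e)), pair(pair(e, e), pair(0, e))))   [R4 at 1]
2. pair(s(e), f(pair(s(e), pair(e, e)), pair(pair(e, e), pair(0, e))))  →  pair(s(e), 0)   [R5 at 2]

pair(s(e), 0)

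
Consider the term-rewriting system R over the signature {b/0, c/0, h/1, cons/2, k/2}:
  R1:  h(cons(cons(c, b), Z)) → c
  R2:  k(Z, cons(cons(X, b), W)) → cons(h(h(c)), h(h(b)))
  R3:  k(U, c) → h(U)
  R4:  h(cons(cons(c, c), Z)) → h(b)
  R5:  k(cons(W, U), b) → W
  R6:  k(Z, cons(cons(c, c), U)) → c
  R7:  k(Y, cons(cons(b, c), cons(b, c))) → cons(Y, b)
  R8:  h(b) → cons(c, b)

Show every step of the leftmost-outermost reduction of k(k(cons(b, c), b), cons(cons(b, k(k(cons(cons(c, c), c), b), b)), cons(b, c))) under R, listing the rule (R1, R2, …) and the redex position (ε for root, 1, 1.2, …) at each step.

1. k(k(cons(b, c), b), cons(cons(b, k(k(cons(cons(c, c), c), b), b)), cons(b, c)))  →  k(b, cons(cons(b, k(k(cons(cons(c, c), c), b), b)), cons(b, c)))   [R5 at 1]
2. k(b, cons(cons(b, k(k(cons(cons(c, c), c), b), b)), cons(b, c)))  →  k(b, cons(cons(b, k(cons(c, c), b)), cons(b, c)))   [R5 at 2.1.2.1]
3. k(b, cons(cons(b, k(cons(c, c), b)), cons(b, c)))  →  k(b, cons(cons(b, c), cons(b, c)))   [R5 at 2.1.2]
4. k(b, cons(cons(b, c), cons(b, c)))  →  cons(b, b)   [R7 at ε]

cons(b, b)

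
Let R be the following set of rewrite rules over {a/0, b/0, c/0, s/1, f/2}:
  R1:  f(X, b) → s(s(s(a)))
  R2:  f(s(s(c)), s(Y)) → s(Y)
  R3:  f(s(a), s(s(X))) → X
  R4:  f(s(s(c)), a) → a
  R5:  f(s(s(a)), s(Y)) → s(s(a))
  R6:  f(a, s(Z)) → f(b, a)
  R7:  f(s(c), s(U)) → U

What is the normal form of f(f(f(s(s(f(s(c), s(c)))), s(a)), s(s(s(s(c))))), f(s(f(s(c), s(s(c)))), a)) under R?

1. f(f(f(s(s(f(s(c), s(c)))), s(a)), s(s(s(s(c))))), f(s(f(s(c), s(s(c)))), a))  →  f(f(f(s(s(c)), s(a)), s(s(s(s(c))))), f(s(f(s(c), s(s(c)))), a))   [R7 at 1.1.1.1.1]
2. f(f(f(s(s(c)), s(a)), s(s(s(s(c))))), f(s(f(s(c), s(s(c)))), a))  →  f(f(s(a), s(s(s(s(c))))), f(s(f(s(c), s(s(c)))), a))   [R2 at 1.1]
3. f(f(s(a), s(s(s(s(c))))), f(s(f(s(c), s(s(c)))), a))  →  f(s(s(c)), f(s(f(s(c), s(s(c)))), a))   [R3 at 1]
4. f(s(s(c)), f(s(f(s(c), s(s(c)))), a))  →  f(s(s(c)), f(s(s(c)), a))   [R7 at 2.1.1]
5. f(s(s(c)), f(s(s(c)), a))  →  f(s(s(c)), a)   [R4 at 2]
6. f(s(s(c)), a)  →  a   [R4 at ε]

a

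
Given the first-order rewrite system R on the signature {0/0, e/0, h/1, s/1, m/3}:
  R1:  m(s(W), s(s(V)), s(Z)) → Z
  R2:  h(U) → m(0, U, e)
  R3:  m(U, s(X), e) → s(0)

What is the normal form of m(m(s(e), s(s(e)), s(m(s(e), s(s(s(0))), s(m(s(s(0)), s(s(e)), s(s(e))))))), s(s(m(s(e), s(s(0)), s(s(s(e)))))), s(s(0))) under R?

s(0)

1. m(m(s(e), s(s(e)), s(m(s(e), s(s(s(0))), s(m(s(s(0)), s(s(e)), s(s(e))))))), s(s(m(s(e), s(s(0)), s(s(s(e)))))), s(s(0)))  →  m(m(s(e), s(s(s(0))), s(m(s(s(0)), s(s(e)), s(s(e))))), s(s(m(s(e), s(s(0)), s(s(s(e)))))), s(s(0)))   [R1 at 1]
2. m(m(s(e), s(s(s(0))), s(m(s(s(0)), s(s(e)), s(s(e))))), s(s(m(s(e), s(s(0)), s(s(s(e)))))), s(s(0)))  →  m(m(s(s(0)), s(s(e)), s(s(e))), s(s(m(s(e), s(s(0)), s(s(s(e)))))), s(s(0)))   [R1 at 1]
3. m(m(s(s(0)), s(s(e)), s(s(e))), s(s(m(s(e), s(s(0)), s(s(s(e)))))), s(s(0)))  →  m(s(e), s(s(m(s(e), s(s(0)), s(s(s(e)))))), s(s(0)))   [R1 at 1]
4. m(s(e), s(s(m(s(e), s(s(0)), s(s(s(e)))))), s(s(0)))  →  s(0)   [R1 at ε]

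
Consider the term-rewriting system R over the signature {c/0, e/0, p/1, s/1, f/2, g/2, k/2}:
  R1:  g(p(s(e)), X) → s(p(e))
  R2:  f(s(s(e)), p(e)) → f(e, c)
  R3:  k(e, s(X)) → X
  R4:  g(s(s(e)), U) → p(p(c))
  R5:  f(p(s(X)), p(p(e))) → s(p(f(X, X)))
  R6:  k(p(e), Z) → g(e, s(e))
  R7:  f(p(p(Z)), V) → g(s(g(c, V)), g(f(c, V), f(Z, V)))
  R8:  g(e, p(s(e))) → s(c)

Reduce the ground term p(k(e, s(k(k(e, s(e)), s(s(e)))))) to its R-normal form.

p(s(e))

1. p(k(e, s(k(k(e, s(e)), s(s(e))))))  →  p(k(k(e, s(e)), s(s(e))))   [R3 at 1]
2. p(k(k(e, s(e)), s(s(e))))  →  p(k(e, s(s(e))))   [R3 at 1.1]
3. p(k(e, s(s(e))))  →  p(s(e))   [R3 at 1]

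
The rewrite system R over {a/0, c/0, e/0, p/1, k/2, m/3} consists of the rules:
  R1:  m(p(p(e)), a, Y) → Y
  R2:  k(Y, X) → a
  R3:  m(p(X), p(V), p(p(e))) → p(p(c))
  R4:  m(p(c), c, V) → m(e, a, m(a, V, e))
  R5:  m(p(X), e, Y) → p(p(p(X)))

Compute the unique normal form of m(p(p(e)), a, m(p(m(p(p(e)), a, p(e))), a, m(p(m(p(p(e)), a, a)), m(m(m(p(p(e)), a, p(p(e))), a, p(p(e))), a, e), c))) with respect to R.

1. m(p(p(e)), a, m(p(m(p(p(e)), a, p(e))), a, m(p(m(p(p(e)), a, a)), m(m(m(p(p(e)), a, p(p(e))), a, p(p(e))), a, e), c)))  →  m(p(m(p(p(e)), a, p(e))), a, m(p(m(p(p(e)), a, a)), m(m(m(p(p(e)), a, p(p(e))), a, p(p(e))), a, e), c))   [R1 at ε]
2. m(p(m(p(p(e)), a, p(e))), a, m(p(m(p(p(e)), a, a)), m(m(m(p(p(e)), a, p(p(e))), a, p(p(e))), a, e), c))  →  m(p(p(e)), a, m(p(m(p(p(e)), a, a)), m(m(m(p(p(e)), a, p(p(e))), a, p(p(e))), a, e), c))   [R1 at 1.1]
3. m(p(p(e)), a, m(p(m(p(p(e)), a, a)), m(m(m(p(p(e)), a, p(p(e))), a, p(p(e))), a, e), c))  →  m(p(m(p(p(e)), a, a)), m(m(m(p(p(e)), a, p(p(e))), a, p(p(e))), a, e), c)   [R1 at ε]
4. m(p(m(p(p(e)), a, a)), m(m(m(p(p(e)), a, p(p(e))), a, p(p(e))), a, e), c)  →  m(p(a), m(m(m(p(p(e)), a, p(p(e))), a, p(p(e))), a, e), c)   [R1 at 1.1]
5. m(p(a), m(m(m(p(p(e)), a, p(p(e))), a, p(p(e))), a, e), c)  →  m(p(a), m(m(p(p(e)), a, p(p(e))), a, e), c)   [R1 at 2.1.1]
6. m(p(a), m(m(p(p(e)), a, p(p(e))), a, e), c)  →  m(p(a), m(p(p(e)), a, e), c)   [R1 at 2.1]
7. m(p(a), m(p(p(e)), a, e), c)  →  m(p(a), e, c)   [R1 at 2]
8. m(p(a), e, c)  →  p(p(p(a)))   [R5 at ε]

p(p(p(a)))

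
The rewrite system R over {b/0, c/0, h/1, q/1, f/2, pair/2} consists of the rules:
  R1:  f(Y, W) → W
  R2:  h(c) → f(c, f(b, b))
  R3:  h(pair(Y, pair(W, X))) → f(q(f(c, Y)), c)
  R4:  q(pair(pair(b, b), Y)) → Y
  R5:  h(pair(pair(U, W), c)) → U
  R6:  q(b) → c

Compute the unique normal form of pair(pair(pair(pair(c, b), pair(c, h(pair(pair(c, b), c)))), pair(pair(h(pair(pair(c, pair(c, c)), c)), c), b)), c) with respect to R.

1. pair(pair(pair(pair(c, b), pair(c, h(pair(pair(c, b), c)))), pair(pair(h(pair(pair(c, pair(c, c)), c)), c), b)), c)  →  pair(pair(pair(pair(c, b), pair(c, c)), pair(pair(h(pair(pair(c, pair(c, c)), c)), c), b)), c)   [R5 at 1.1.2.2]
2. pair(pair(pair(pair(c, b), pair(c, c)), pair(pair(h(pair(pair(c, pair(c, c)), c)), c), b)), c)  →  pair(pair(pair(pair(c, b), pair(c, c)), pair(pair(c, c), b)), c)   [R5 at 1.2.1.1]

pair(pair(pair(pair(c, b), pair(c, c)), pair(pair(c, c), b)), c)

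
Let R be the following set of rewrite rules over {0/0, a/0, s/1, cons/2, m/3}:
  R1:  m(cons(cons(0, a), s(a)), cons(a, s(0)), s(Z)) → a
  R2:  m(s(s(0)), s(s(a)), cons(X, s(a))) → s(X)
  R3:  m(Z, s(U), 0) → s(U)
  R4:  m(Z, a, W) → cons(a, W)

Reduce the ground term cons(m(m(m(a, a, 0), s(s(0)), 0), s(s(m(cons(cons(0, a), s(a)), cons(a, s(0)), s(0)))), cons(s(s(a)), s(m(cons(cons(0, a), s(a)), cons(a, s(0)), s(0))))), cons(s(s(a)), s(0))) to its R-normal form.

cons(s(s(s(a))), cons(s(s(a)), s(0)))

1. cons(m(m(m(a, a, 0), s(s(0)), 0), s(s(m(cons(cons(0, a), s(a)), cons(a, s(0)), s(0)))), cons(s(s(a)), s(m(cons(cons(0, a), s(a)), cons(a, s(0)), s(0))))), cons(s(s(a)), s(0)))  →  cons(m(s(s(0)), s(s(m(cons(cons(0, a), s(a)), cons(a, s(0)), s(0)))), cons(s(s(a)), s(m(cons(cons(0, a), s(a)), cons(a, s(0)), s(0))))), cons(s(s(a)), s(0)))   [R3 at 1.1]
2. cons(m(s(s(0)), s(s(m(cons(cons(0, a), s(a)), cons(a, s(0)), s(0)))), cons(s(s(a)), s(m(cons(cons(0, a), s(a)), cons(a, s(0)), s(0))))), cons(s(s(a)), s(0)))  →  cons(m(s(s(0)), s(s(a)), cons(s(s(a)), s(m(cons(cons(0, a), s(a)), cons(a, s(0)), s(0))))), cons(s(s(a)), s(0)))   [R1 at 1.2.1.1]
3. cons(m(s(s(0)), s(s(a)), cons(s(s(a)), s(m(cons(cons(0, a), s(a)), cons(a, s(0)), s(0))))), cons(s(s(a)), s(0)))  →  cons(m(s(s(0)), s(s(a)), cons(s(s(a)), s(a))), cons(s(s(a)), s(0)))   [R1 at 1.3.2.1]
4. cons(m(s(s(0)), s(s(a)), cons(s(s(a)), s(a))), cons(s(s(a)), s(0)))  →  cons(s(s(s(a))), cons(s(s(a)), s(0)))   [R2 at 1]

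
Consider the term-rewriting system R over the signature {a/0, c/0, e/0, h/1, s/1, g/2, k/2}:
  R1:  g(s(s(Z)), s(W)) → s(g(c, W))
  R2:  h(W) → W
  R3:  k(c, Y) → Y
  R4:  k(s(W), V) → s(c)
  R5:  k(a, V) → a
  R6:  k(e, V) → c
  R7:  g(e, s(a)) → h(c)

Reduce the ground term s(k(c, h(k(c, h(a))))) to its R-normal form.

s(a)

1. s(k(c, h(k(c, h(a)))))  →  s(h(k(c, h(a))))   [R3 at 1]
2. s(h(k(c, h(a))))  →  s(k(c, h(a)))   [R2 at 1]
3. s(k(c, h(a)))  →  s(h(a))   [R3 at 1]
4. s(h(a))  →  s(a)   [R2 at 1]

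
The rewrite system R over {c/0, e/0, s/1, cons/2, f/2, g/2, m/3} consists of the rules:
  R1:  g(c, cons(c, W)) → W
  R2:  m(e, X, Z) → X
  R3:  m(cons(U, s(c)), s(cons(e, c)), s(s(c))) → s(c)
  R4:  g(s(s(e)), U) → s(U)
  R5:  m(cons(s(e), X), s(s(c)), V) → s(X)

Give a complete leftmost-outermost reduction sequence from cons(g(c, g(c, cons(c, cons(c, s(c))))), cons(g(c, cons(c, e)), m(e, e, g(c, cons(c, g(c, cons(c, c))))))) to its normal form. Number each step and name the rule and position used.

1. cons(g(c, g(c, cons(c, cons(c, s(c))))), cons(g(c, cons(c, e)), m(e, e, g(c, cons(c, g(c, cons(c, c)))))))  →  cons(g(c, cons(c, s(c))), cons(g(c, cons(c, e)), m(e, e, g(c, cons(c, g(c, cons(c, c)))))))   [R1 at 1.2]
2. cons(g(c, cons(c, s(c))), cons(g(c, cons(c, e)), m(e, e, g(c, cons(c, g(c, cons(c, c)))))))  →  cons(s(c), cons(g(c, cons(c, e)), m(e, e, g(c, cons(c, g(c, cons(c, c)))))))   [R1 at 1]
3. cons(s(c), cons(g(c, cons(c, e)), m(e, e, g(c, cons(c, g(c, cons(c, c)))))))  →  cons(s(c), cons(e, m(e, e, g(c, cons(c, g(c, cons(c, c)))))))   [R1 at 2.1]
4. cons(s(c), cons(e, m(e, e, g(c, cons(c, g(c, cons(c, c)))))))  →  cons(s(c), cons(e, e))   [R2 at 2.2]

cons(s(c), cons(e, e))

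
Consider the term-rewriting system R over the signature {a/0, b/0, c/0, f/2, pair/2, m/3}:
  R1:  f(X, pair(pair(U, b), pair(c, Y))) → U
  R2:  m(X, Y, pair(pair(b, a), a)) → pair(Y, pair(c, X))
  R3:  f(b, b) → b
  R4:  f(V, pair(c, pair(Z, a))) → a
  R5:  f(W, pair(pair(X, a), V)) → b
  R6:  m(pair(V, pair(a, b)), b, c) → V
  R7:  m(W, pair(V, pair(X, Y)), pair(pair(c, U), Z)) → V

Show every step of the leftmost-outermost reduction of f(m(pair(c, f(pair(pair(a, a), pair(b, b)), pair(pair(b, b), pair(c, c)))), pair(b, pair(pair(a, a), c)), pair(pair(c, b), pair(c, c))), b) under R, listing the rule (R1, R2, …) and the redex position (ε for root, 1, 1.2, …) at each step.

1. f(m(pair(c, f(pair(pair(a, a), pair(b, b)), pair(pair(b, b), pair(c, c)))), pair(b, pair(pair(a, a), c)), pair(pair(c, b), pair(c, c))), b)  →  f(b, b)   [R7 at 1]
2. f(b, b)  →  b   [R3 at ε]

b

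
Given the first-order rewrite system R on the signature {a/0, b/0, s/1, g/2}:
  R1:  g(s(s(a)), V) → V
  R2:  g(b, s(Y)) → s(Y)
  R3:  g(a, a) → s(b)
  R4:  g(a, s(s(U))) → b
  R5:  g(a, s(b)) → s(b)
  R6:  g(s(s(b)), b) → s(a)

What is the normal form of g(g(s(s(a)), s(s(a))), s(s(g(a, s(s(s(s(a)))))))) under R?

s(s(b))

1. g(g(s(s(a)), s(s(a))), s(s(g(a, s(s(s(s(a))))))))  →  g(s(s(a)), s(s(g(a, s(s(s(s(a))))))))   [R1 at 1]
2. g(s(s(a)), s(s(g(a, s(s(s(s(a))))))))  →  s(s(g(a, s(s(s(s(a)))))))   [R1 at ε]
3. s(s(g(a, s(s(s(s(a)))))))  →  s(s(b))   [R4 at 1.1]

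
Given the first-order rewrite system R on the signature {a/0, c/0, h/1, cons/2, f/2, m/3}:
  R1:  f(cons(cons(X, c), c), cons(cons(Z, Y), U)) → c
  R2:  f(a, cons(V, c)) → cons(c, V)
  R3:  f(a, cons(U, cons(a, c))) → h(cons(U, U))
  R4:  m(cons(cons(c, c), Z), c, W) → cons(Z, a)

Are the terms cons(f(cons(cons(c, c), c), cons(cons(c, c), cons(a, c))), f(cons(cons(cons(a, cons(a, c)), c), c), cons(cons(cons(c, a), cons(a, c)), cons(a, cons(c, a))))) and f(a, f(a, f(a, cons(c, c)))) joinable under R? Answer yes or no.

yes — NF(t₁) = cons(c, c), NF(t₂) = cons(c, c)

Reduce t₁ = cons(f(cons(cons(c, c), c), cons(cons(c, c), cons(a, c))), f(cons(cons(cons(a, cons(a, c)), c), c), cons(cons(cons(c, a), cons(a, c)), cons(a, cons(c, a))))):
1. cons(f(cons(cons(c, c), c), cons(cons(c, c), cons(a, c))), f(cons(cons(cons(a, cons(a, c)), c), c), cons(cons(cons(c, a), cons(a, c)), cons(a, cons(c, a)))))  →  cons(c, f(cons(cons(cons(a, cons(a, c)), c), c), cons(cons(cons(c, a), cons(a, c)), cons(a, cons(c, a)))))   [R1 at 1]
2. cons(c, f(cons(cons(cons(a, cons(a, c)), c), c), cons(cons(cons(c, a), cons(a, c)), cons(a, cons(c, a)))))  →  cons(c, c)   [R1 at 2]

Reduce t₂ = f(a, f(a, f(a, cons(c, c)))):
1. f(a, f(a, f(a, cons(c, c))))  →  f(a, f(a, cons(c, c)))   [R2 at 2.2]
2. f(a, f(a, cons(c, c)))  →  f(a, cons(c, c))   [R2 at 2]
3. f(a, cons(c, c))  →  cons(c, c)   [R2 at ε]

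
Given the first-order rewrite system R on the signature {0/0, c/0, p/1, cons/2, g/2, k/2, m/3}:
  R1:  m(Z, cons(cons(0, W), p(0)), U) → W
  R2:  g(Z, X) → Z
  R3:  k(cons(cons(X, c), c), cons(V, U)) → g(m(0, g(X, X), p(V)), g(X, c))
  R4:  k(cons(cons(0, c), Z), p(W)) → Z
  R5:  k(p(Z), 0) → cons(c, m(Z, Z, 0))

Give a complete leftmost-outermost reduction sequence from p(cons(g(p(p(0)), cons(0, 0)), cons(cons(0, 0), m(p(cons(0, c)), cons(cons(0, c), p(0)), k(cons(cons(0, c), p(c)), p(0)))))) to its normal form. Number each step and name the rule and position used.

p(cons(p(p(0)), cons(cons(0, 0), c)))

1. p(cons(g(p(p(0)), cons(0, 0)), cons(cons(0, 0), m(p(cons(0, c)), cons(cons(0, c), p(0)), k(cons(cons(0, c), p(c)), p(0))))))  →  p(cons(p(p(0)), cons(cons(0, 0), m(p(cons(0, c)), cons(cons(0, c), p(0)), k(cons(cons(0, c), p(c)), p(0))))))   [R2 at 1.1]
2. p(cons(p(p(0)), cons(cons(0, 0), m(p(cons(0, c)), cons(cons(0, c), p(0)), k(cons(cons(0, c), p(c)), p(0))))))  →  p(cons(p(p(0)), cons(cons(0, 0), c)))   [R1 at 1.2.2]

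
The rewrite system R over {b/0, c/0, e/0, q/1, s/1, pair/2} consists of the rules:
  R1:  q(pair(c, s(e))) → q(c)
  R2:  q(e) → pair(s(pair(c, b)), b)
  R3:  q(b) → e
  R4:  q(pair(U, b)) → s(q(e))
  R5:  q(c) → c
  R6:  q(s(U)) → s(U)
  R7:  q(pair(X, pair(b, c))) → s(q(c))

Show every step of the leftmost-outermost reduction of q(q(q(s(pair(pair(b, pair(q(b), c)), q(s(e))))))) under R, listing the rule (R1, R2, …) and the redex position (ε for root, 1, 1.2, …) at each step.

1. q(q(q(s(pair(pair(b, pair(q(b), c)), q(s(e)))))))  →  q(q(s(pair(pair(b, pair(q(b), c)), q(s(e))))))   [R6 at 1.1]
2. q(q(s(pair(pair(b, pair(q(b), c)), q(s(e))))))  →  q(s(pair(pair(b, pair(q(b), c)), q(s(e)))))   [R6 at 1]
3. q(s(pair(pair(b, pair(q(b), c)), q(s(e)))))  →  s(pair(pair(b, pair(q(b), c)), q(s(e))))   [R6 at ε]
4. s(pair(pair(b, pair(q(b), c)), q(s(e))))  →  s(pair(pair(b, pair(e, c)), q(s(e))))   [R3 at 1.1.2.1]
5. s(pair(pair(b, pair(e, c)), q(s(e))))  →  s(pair(pair(b, pair(e, c)), s(e)))   [R6 at 1.2]

s(pair(pair(b, pair(e, c)), s(e)))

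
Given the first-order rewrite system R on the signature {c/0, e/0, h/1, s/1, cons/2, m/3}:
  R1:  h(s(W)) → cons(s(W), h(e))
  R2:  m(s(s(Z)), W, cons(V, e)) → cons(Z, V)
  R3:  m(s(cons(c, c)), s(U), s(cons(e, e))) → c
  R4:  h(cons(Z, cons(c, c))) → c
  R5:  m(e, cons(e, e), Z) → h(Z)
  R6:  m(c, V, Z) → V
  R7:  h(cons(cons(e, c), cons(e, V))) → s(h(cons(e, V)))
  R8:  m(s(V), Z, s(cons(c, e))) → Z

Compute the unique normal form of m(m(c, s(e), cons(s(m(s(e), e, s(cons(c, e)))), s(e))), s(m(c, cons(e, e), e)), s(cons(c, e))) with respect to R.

1. m(m(c, s(e), cons(s(m(s(e), e, s(cons(c, e)))), s(e))), s(m(c, cons(e, e), e)), s(cons(c, e)))  →  m(s(e), s(m(c, cons(e, e), e)), s(cons(c, e)))   [R6 at 1]
2. m(s(e), s(m(c, cons(e, e), e)), s(cons(c, e)))  →  s(m(c, cons(e, e), e))   [R8 at ε]
3. s(m(c, cons(e, e), e))  →  s(cons(e, e))   [R6 at 1]

s(cons(e, e))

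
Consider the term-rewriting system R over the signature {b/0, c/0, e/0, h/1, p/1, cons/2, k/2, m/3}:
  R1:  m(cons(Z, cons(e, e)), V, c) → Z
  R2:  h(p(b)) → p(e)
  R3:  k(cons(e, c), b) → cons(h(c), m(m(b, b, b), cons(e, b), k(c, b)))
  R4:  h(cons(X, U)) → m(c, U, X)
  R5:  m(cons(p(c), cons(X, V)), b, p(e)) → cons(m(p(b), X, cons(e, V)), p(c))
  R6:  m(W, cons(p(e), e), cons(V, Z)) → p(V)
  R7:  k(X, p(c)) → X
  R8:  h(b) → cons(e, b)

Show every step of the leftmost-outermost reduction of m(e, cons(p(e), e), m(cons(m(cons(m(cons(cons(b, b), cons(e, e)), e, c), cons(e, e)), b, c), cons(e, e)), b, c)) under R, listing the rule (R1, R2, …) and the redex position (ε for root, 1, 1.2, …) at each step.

1. m(e, cons(p(e), e), m(cons(m(cons(m(cons(cons(b, b), cons(e, e)), e, c), cons(e, e)), b, c), cons(e, e)), b, c))  →  m(e, cons(p(e), e), m(cons(m(cons(cons(b, b), cons(e, e)), e, c), cons(e, e)), b, c))   [R1 at 3]
2. m(e, cons(p(e), e), m(cons(m(cons(cons(b, b), cons(e, e)), e, c), cons(e, e)), b, c))  →  m(e, cons(p(e), e), m(cons(cons(b, b), cons(e, e)), e, c))   [R1 at 3]
3. m(e, cons(p(e), e), m(cons(cons(b, b), cons(e, e)), e, c))  →  m(e, cons(p(e), e), cons(b, b))   [R1 at 3]
4. m(e, cons(p(e), e), cons(b, b))  →  p(b)   [R6 at ε]

p(b)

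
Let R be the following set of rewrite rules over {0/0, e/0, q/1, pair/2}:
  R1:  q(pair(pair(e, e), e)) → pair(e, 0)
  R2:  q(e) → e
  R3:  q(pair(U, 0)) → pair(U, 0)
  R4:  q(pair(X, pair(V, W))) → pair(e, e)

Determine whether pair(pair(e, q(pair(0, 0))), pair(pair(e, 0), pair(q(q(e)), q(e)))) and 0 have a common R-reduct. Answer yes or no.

Reduce t₁ = pair(pair(e, q(pair(0, 0))), pair(pair(e, 0), pair(q(q(e)), q(e)))):
1. pair(pair(e, q(pair(0, 0))), pair(pair(e, 0), pair(q(q(e)), q(e))))  →  pair(pair(e, pair(0, 0)), pair(pair(e, 0), pair(q(q(e)), q(e))))   [R3 at 1.2]
2. pair(pair(e, pair(0, 0)), pair(pair(e, 0), pair(q(q(e)), q(e))))  →  pair(pair(e, pair(0, 0)), pair(pair(e, 0), pair(q(e), q(e))))   [R2 at 2.2.1.1]
3. pair(pair(e, pair(0, 0)), pair(pair(e, 0), pair(q(e), q(e))))  →  pair(pair(e, pair(0, 0)), pair(pair(e, 0), pair(e, q(e))))   [R2 at 2.2.1]
4. pair(pair(e, pair(0, 0)), pair(pair(e, 0), pair(e, q(e))))  →  pair(pair(e, pair(0, 0)), pair(pair(e, 0), pair(e, e)))   [R2 at 2.2.2]

Reduce t₂ = 0:

no — NF(t₁) = pair(pair(e, pair(0, 0)), pair(pair(e, 0), pair(e, e))), NF(t₂) = 0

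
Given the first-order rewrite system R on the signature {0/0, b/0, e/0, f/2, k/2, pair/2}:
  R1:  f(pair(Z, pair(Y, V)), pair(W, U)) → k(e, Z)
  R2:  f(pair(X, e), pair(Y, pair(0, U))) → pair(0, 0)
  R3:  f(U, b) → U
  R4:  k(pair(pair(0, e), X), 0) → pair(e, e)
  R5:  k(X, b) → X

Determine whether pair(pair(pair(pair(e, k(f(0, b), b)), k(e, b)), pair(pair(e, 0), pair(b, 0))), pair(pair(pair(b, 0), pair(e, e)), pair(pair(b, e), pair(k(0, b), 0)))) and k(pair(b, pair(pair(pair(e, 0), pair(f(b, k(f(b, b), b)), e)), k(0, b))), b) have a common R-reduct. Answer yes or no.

no — NF(t₁) = pair(pair(pair(pair(e, 0), e), pair(pair(e, 0), pair(b, 0))), pair(pair(pair(b, 0), pair(e, e)), pair(pair(b, e), pair(0, 0)))), NF(t₂) = pair(b, pair(pair(pair(e, 0), pair(b, e)), 0))

Reduce t₁ = pair(pair(pair(pair(e, k(f(0, b), b)), k(e, b)), pair(pair(e, 0), pair(b, 0))), pair(pair(pair(b, 0), pair(e, e)), pair(pair(b, e), pair(k(0, b), 0)))):
1. pair(pair(pair(pair(e, k(f(0, b), b)), k(e, b)), pair(pair(e, 0), pair(b, 0))), pair(pair(pair(b, 0), pair(e, e)), pair(pair(b, e), pair(k(0, b), 0))))  →  pair(pair(pair(pair(e, f(0, b)), k(e, b)), pair(pair(e, 0), pair(b, 0))), pair(pair(pair(b, 0), pair(e, e)), pair(pair(b, e), pair(k(0, b), 0))))   [R5 at 1.1.1.2]
2. pair(pair(pair(pair(e, f(0, b)), k(e, b)), pair(pair(e, 0), pair(b, 0))), pair(pair(pair(b, 0), pair(e, e)), pair(pair(b, e), pair(k(0, b), 0))))  →  pair(pair(pair(pair(e, 0), k(e, b)), pair(pair(e, 0), pair(b, 0))), pair(pair(pair(b, 0), pair(e, e)), pair(pair(b, e), pair(k(0, b), 0))))   [R3 at 1.1.1.2]
3. pair(pair(pair(pair(e, 0), k(e, b)), pair(pair(e, 0), pair(b, 0))), pair(pair(pair(b, 0), pair(e, e)), pair(pair(b, e), pair(k(0, b), 0))))  →  pair(pair(pair(pair(e, 0), e), pair(pair(e, 0), pair(b, 0))), pair(pair(pair(b, 0), pair(e, e)), pair(pair(b, e), pair(k(0, b), 0))))   [R5 at 1.1.2]
4. pair(pair(pair(pair(e, 0), e), pair(pair(e, 0), pair(b, 0))), pair(pair(pair(b, 0), pair(e, e)), pair(pair(b, e), pair(k(0, b), 0))))  →  pair(pair(pair(pair(e, 0), e), pair(pair(e, 0), pair(b, 0))), pair(pair(pair(b, 0), pair(e, e)), pair(pair(b, e), pair(0, 0))))   [R5 at 2.2.2.1]

Reduce t₂ = k(pair(b, pair(pair(pair(e, 0), pair(f(b, k(f(b, b), b)), e)), k(0, b))), b):
1. k(pair(b, pair(pair(pair(e, 0), pair(f(b, k(f(b, b), b)), e)), k(0, b))), b)  →  pair(b, pair(pair(pair(e, 0), pair(f(b, k(f(b, b), b)), e)), k(0, b)))   [R5 at ε]
2. pair(b, pair(pair(pair(e, 0), pair(f(b, k(f(b, b), b)), e)), k(0, b)))  →  pair(b, pair(pair(pair(e, 0), pair(f(b, f(b, b)), e)), k(0, b)))   [R5 at 2.1.2.1.2]
3. pair(b, pair(pair(pair(e, 0), pair(f(b, f(b, b)), e)), k(0, b)))  →  pair(b, pair(pair(pair(e, 0), pair(f(b, b), e)), k(0, b)))   [R3 at 2.1.2.1.2]
4. pair(b, pair(pair(pair(e, 0), pair(f(b, b), e)), k(0, b)))  →  pair(b, pair(pair(pair(e, 0), pair(b, e)), k(0, b)))   [R3 at 2.1.2.1]
5. pair(b, pair(pair(pair(e, 0), pair(b, e)), k(0, b)))  →  pair(b, pair(pair(pair(e, 0), pair(b, e)), 0))   [R5 at 2.2]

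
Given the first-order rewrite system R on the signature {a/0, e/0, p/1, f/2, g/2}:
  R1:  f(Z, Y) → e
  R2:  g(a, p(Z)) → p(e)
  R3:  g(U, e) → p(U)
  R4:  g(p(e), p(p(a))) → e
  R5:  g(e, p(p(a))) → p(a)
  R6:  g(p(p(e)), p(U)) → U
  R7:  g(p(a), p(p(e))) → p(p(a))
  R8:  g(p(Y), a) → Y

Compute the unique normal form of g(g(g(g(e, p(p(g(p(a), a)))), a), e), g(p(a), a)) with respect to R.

1. g(g(g(g(e, p(p(g(p(a), a)))), a), e), g(p(a), a))  →  g(p(g(g(e, p(p(g(p(a), a)))), a)), g(p(a), a))   [R3 at 1]
2. g(p(g(g(e, p(p(g(p(a), a)))), a)), g(p(a), a))  →  g(p(g(g(e, p(p(a))), a)), g(p(a), a))   [R8 at 1.1.1.2.1.1]
3. g(p(g(g(e, p(p(a))), a)), g(p(a), a))  →  g(p(g(p(a), a)), g(p(a), a))   [R5 at 1.1.1]
4. g(p(g(p(a), a)), g(p(a), a))  →  g(p(a), g(p(a), a))   [R8 at 1.1]
5. g(p(a), g(p(a), a))  →  g(p(a), a)   [R8 at 2]
6. g(p(a), a)  →  a   [R8 at ε]

a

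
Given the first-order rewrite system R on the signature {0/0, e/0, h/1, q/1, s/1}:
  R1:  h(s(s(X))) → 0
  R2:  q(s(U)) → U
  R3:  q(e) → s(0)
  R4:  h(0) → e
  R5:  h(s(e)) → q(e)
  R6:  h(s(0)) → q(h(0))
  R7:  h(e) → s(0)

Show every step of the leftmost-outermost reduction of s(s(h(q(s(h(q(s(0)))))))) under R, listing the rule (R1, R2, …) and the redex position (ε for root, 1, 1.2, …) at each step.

s(s(s(0)))

1. s(s(h(q(s(h(q(s(0))))))))  →  s(s(h(h(q(s(0))))))   [R2 at 1.1.1]
2. s(s(h(h(q(s(0))))))  →  s(s(h(h(0))))   [R2 at 1.1.1.1]
3. s(s(h(h(0))))  →  s(s(h(e)))   [R4 at 1.1.1]
4. s(s(h(e)))  →  s(s(s(0)))   [R7 at 1.1]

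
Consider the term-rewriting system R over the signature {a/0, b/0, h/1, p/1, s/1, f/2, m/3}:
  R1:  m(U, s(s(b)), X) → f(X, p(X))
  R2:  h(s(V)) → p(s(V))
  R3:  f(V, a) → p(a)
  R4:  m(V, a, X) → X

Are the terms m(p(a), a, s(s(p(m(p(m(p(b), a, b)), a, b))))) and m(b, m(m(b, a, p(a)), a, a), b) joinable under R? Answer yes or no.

no — NF(t₁) = s(s(p(b))), NF(t₂) = b

Reduce t₁ = m(p(a), a, s(s(p(m(p(m(p(b), a, b)), a, b))))):
1. m(p(a), a, s(s(p(m(p(m(p(b), a, b)), a, b)))))  →  s(s(p(m(p(m(p(b), a, b)), a, b))))   [R4 at ε]
2. s(s(p(m(p(m(p(b), a, b)), a, b))))  →  s(s(p(b)))   [R4 at 1.1.1]

Reduce t₂ = m(b, m(m(b, a, p(a)), a, a), b):
1. m(b, m(m(b, a, p(a)), a, a), b)  →  m(b, a, b)   [R4 at 2]
2. m(b, a, b)  →  b   [R4 at ε]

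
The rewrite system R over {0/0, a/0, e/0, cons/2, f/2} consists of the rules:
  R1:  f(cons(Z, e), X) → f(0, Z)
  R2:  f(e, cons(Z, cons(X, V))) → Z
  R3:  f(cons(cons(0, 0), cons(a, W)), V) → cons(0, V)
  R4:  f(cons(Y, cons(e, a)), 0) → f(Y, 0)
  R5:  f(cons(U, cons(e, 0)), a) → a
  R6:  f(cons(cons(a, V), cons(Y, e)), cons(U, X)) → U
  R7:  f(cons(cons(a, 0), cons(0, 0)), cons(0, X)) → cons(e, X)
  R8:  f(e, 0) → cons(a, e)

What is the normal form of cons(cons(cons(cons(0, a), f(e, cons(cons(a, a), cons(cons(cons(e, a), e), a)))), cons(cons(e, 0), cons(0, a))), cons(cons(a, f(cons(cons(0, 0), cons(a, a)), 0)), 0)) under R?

cons(cons(cons(cons(0, a), cons(a, a)), cons(cons(e, 0), cons(0, a))), cons(cons(a, cons(0, 0)), 0))

1. cons(cons(cons(cons(0, a), f(e, cons(cons(a, a), cons(cons(cons(e, a), e), a)))), cons(cons(e, 0), cons(0, a))), cons(cons(a, f(cons(cons(0, 0), cons(a, a)), 0)), 0))  →  cons(cons(cons(cons(0, a), cons(a, a)), cons(cons(e, 0), cons(0, a))), cons(cons(a, f(cons(cons(0, 0), cons(a, a)), 0)), 0))   [R2 at 1.1.2]
2. cons(cons(cons(cons(0, a), cons(a, a)), cons(cons(e, 0), cons(0, a))), cons(cons(a, f(cons(cons(0, 0), cons(a, a)), 0)), 0))  →  cons(cons(cons(cons(0, a), cons(a, a)), cons(cons(e, 0), cons(0, a))), cons(cons(a, cons(0, 0)), 0))   [R3 at 2.1.2]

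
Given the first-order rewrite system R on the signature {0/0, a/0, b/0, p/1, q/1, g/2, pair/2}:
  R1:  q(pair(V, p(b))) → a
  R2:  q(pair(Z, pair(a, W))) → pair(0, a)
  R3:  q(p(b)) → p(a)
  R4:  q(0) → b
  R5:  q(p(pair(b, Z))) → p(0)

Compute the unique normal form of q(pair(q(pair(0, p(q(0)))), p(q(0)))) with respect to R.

1. q(pair(q(pair(0, p(q(0)))), p(q(0))))  →  q(pair(q(pair(0, p(b))), p(q(0))))   [R4 at 1.1.1.2.1]
2. q(pair(q(pair(0, p(b))), p(q(0))))  →  q(pair(a, p(q(0))))   [R1 at 1.1]
3. q(pair(a, p(q(0))))  →  q(pair(a, p(b)))   [R4 at 1.2.1]
4. q(pair(a, p(b)))  →  a   [R1 at ε]

a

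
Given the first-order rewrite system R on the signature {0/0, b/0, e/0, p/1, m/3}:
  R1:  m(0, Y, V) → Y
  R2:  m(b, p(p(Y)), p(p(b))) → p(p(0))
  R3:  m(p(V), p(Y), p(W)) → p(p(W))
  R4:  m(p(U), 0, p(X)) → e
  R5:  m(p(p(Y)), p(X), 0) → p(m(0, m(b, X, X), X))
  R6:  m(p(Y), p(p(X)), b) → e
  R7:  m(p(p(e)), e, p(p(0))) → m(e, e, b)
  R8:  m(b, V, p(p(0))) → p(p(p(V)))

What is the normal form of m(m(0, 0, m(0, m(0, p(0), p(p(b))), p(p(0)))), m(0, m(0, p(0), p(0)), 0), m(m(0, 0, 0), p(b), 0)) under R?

1. m(m(0, 0, m(0, m(0, p(0), p(p(b))), p(p(0)))), m(0, m(0, p(0), p(0)), 0), m(m(0, 0, 0), p(b), 0))  →  m(0, m(0, m(0, p(0), p(0)), 0), m(m(0, 0, 0), p(b), 0))   [R1 at 1]
2. m(0, m(0, m(0, p(0), p(0)), 0), m(m(0, 0, 0), p(b), 0))  →  m(0, m(0, p(0), p(0)), 0)   [R1 at ε]
3. m(0, m(0, p(0), p(0)), 0)  →  m(0, p(0), p(0))   [R1 at ε]
4. m(0, p(0), p(0))  →  p(0)   [R1 at ε]

p(0)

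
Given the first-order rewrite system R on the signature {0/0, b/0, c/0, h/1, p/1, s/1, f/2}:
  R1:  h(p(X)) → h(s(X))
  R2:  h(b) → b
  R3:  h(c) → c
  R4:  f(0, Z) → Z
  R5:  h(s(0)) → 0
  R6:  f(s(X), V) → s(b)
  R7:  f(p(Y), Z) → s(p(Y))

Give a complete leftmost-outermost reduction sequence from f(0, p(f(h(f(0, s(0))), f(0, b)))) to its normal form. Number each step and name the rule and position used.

p(b)

1. f(0, p(f(h(f(0, s(0))), f(0, b))))  →  p(f(h(f(0, s(0))), f(0, b)))   [R4 at ε]
2. p(f(h(f(0, s(0))), f(0, b)))  →  p(f(h(s(0)), f(0, b)))   [R4 at 1.1.1]
3. p(f(h(s(0)), f(0, b)))  →  p(f(0, f(0, b)))   [R5 at 1.1]
4. p(f(0, f(0, b)))  →  p(f(0, b))   [R4 at 1]
5. p(f(0, b))  →  p(b)   [R4 at 1]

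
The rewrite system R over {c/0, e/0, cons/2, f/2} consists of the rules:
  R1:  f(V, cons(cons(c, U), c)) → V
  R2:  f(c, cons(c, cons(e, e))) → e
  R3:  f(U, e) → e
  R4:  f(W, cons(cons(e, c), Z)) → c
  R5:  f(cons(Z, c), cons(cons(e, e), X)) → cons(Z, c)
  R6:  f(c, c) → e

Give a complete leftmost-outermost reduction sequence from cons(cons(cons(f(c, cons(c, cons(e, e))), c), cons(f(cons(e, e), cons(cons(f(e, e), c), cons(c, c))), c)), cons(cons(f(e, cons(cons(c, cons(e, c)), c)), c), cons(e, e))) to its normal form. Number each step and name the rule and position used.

cons(cons(cons(e, c), cons(c, c)), cons(cons(e, c), cons(e, e)))

1. cons(cons(cons(f(c, cons(c, cons(e, e))), c), cons(f(cons(e, e), cons(cons(f(e, e), c), cons(c, c))), c)), cons(cons(f(e, cons(cons(c, cons(e, c)), c)), c), cons(e, e)))  →  cons(cons(cons(e, c), cons(f(cons(e, e), cons(cons(f(e, e), c), cons(c, c))), c)), cons(cons(f(e, cons(cons(c, cons(e, c)), c)), c), cons(e, e)))   [R2 at 1.1.1]
2. cons(cons(cons(e, c), cons(f(cons(e, e), cons(cons(f(e, e), c), cons(c, c))), c)), cons(cons(f(e, cons(cons(c, cons(e, c)), c)), c), cons(e, e)))  →  cons(cons(cons(e, c), cons(f(cons(e, e), cons(cons(e, c), cons(c, c))), c)), cons(cons(f(e, cons(cons(c, cons(e, c)), c)), c), cons(e, e)))   [R3 at 1.2.1.2.1.1]
3. cons(cons(cons(e, c), cons(f(cons(e, e), cons(cons(e, c), cons(c, c))), c)), cons(cons(f(e, cons(cons(c, cons(e, c)), c)), c), cons(e, e)))  →  cons(cons(cons(e, c), cons(c, c)), cons(cons(f(e, cons(cons(c, cons(e, c)), c)), c), cons(e, e)))   [R4 at 1.2.1]
4. cons(cons(cons(e, c), cons(c, c)), cons(cons(f(e, cons(cons(c, cons(e, c)), c)), c), cons(e, e)))  →  cons(cons(cons(e, c), cons(c, c)), cons(cons(e, c), cons(e, e)))   [R1 at 2.1.1]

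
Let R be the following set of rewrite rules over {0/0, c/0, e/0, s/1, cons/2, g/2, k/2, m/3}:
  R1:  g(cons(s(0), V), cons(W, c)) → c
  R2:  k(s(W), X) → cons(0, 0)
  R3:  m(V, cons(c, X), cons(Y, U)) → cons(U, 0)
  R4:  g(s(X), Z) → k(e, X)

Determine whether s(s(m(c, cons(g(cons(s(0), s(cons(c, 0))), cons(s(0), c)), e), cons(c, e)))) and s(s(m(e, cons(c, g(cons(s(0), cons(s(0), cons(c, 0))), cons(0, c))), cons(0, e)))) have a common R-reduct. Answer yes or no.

Reduce t₁ = s(s(m(c, cons(g(cons(s(0), s(cons(c, 0))), cons(s(0), c)), e), cons(c, e)))):
1. s(s(m(c, cons(g(cons(s(0), s(cons(c, 0))), cons(s(0), c)), e), cons(c, e))))  →  s(s(m(c, cons(c, e), cons(c, e))))   [R1 at 1.1.2.1]
2. s(s(m(c, cons(c, e), cons(c, e))))  →  s(s(cons(e, 0)))   [R3 at 1.1]

Reduce t₂ = s(s(m(e, cons(c, g(cons(s(0), cons(s(0), cons(c, 0))), cons(0, c))), cons(0, e)))):
1. s(s(m(e, cons(c, g(cons(s(0), cons(s(0), cons(c, 0))), cons(0, c))), cons(0, e))))  →  s(s(cons(e, 0)))   [R3 at 1.1]

yes — NF(t₁) = s(s(cons(e, 0))), NF(t₂) = s(s(cons(e, 0)))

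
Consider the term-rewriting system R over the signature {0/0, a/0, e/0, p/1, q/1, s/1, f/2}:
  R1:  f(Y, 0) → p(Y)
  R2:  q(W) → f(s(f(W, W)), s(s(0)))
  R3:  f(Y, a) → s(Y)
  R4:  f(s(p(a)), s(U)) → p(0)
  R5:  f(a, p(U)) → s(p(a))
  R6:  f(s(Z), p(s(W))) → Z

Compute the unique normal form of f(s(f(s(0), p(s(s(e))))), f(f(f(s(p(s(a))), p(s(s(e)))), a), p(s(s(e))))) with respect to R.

1. f(s(f(s(0), p(s(s(e))))), f(f(f(s(p(s(a))), p(s(s(e)))), a), p(s(s(e)))))  →  f(s(0), f(f(f(s(p(s(a))), p(s(s(e)))), a), p(s(s(e)))))   [R6 at 1.1]
2. f(s(0), f(f(f(s(p(s(a))), p(s(s(e)))), a), p(s(s(e)))))  →  f(s(0), f(s(f(s(p(s(a))), p(s(s(e))))), p(s(s(e)))))   [R3 at 2.1]
3. f(s(0), f(s(f(s(p(s(a))), p(s(s(e))))), p(s(s(e)))))  →  f(s(0), f(s(p(s(a))), p(s(s(e)))))   [R6 at 2]
4. f(s(0), f(s(p(s(a))), p(s(s(e)))))  →  f(s(0), p(s(a)))   [R6 at 2]
5. f(s(0), p(s(a)))  →  0   [R6 at ε]

0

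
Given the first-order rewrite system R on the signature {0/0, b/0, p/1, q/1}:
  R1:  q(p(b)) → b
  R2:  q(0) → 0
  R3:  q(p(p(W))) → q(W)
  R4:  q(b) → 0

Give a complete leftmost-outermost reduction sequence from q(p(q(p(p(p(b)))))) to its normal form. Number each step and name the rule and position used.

b

1. q(p(q(p(p(p(b))))))  →  q(p(q(p(b))))   [R3 at 1.1]
2. q(p(q(p(b))))  →  q(p(b))   [R1 at 1.1]
3. q(p(b))  →  b   [R1 at ε]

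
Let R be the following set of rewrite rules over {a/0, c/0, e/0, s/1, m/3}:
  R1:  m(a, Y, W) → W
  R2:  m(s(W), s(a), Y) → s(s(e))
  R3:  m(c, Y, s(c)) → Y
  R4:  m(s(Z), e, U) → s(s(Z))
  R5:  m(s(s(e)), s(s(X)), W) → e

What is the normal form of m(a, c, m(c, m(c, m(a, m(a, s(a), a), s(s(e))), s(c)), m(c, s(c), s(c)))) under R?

1. m(a, c, m(c, m(c, m(a, m(a, s(a), a), s(s(e))), s(c)), m(c, s(c), s(c))))  →  m(c, m(c, m(a, m(a, s(a), a), s(s(e))), s(c)), m(c, s(c), s(c)))   [R1 at ε]
2. m(c, m(c, m(a, m(a, s(a), a), s(s(e))), s(c)), m(c, s(c), s(c)))  →  m(c, m(a, m(a, s(a), a), s(s(e))), m(c, s(c), s(c)))   [R3 at 2]
3. m(c, m(a, m(a, s(a), a), s(s(e))), m(c, s(c), s(c)))  →  m(c, s(s(e)), m(c, s(c), s(c)))   [R1 at 2]
4. m(c, s(s(e)), m(c, s(c), s(c)))  →  m(c, s(s(e)), s(c))   [R3 at 3]
5. m(c, s(s(e)), s(c))  →  s(s(e))   [R3 at ε]

s(s(e))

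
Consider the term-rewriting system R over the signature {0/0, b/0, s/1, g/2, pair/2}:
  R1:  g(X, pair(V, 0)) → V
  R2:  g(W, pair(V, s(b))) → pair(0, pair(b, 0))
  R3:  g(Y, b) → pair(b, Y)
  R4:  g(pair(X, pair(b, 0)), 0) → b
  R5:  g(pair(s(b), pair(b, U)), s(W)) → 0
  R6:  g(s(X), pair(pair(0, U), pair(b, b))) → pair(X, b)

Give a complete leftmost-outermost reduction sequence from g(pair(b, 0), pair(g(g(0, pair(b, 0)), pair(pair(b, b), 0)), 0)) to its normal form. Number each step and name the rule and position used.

pair(b, b)

1. g(pair(b, 0), pair(g(g(0, pair(b, 0)), pair(pair(b, b), 0)), 0))  →  g(g(0, pair(b, 0)), pair(pair(b, b), 0))   [R1 at ε]
2. g(g(0, pair(b, 0)), pair(pair(b, b), 0))  →  pair(b, b)   [R1 at ε]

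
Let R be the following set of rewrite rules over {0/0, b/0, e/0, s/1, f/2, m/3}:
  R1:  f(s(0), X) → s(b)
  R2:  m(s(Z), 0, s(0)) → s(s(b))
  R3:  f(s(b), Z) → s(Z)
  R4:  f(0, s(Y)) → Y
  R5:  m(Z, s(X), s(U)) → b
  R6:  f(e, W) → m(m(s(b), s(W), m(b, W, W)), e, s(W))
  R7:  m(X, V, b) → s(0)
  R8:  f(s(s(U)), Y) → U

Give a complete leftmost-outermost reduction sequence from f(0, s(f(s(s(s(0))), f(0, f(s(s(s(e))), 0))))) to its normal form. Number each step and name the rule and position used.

1. f(0, s(f(s(s(s(0))), f(0, f(s(s(s(e))), 0)))))  →  f(s(s(s(0))), f(0, f(s(s(s(e))), 0)))   [R4 at ε]
2. f(s(s(s(0))), f(0, f(s(s(s(e))), 0)))  →  s(0)   [R8 at ε]

s(0)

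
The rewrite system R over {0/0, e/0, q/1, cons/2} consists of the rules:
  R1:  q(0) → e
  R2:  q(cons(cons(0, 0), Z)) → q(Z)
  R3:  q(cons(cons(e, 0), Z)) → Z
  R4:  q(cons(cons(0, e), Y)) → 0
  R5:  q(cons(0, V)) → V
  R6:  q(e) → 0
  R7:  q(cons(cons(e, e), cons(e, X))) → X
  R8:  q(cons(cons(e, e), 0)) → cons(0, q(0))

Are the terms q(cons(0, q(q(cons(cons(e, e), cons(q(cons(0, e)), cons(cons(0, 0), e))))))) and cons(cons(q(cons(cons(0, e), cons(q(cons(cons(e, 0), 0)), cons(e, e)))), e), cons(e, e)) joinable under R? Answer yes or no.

no — NF(t₁) = 0, NF(t₂) = cons(cons(0, e), cons(e, e))

Reduce t₁ = q(cons(0, q(q(cons(cons(e, e), cons(q(cons(0, e)), cons(cons(0, 0), e))))))):
1. q(cons(0, q(q(cons(cons(e, e), cons(q(cons(0, e)), cons(cons(0, 0), e)))))))  →  q(q(cons(cons(e, e), cons(q(cons(0, e)), cons(cons(0, 0), e)))))   [R5 at ε]
2. q(q(cons(cons(e, e), cons(q(cons(0, e)), cons(cons(0, 0), e)))))  →  q(q(cons(cons(e, e), cons(e, cons(cons(0, 0), e)))))   [R5 at 1.1.2.1]
3. q(q(cons(cons(e, e), cons(e, cons(cons(0, 0), e)))))  →  q(cons(cons(0, 0), e))   [R7 at 1]
4. q(cons(cons(0, 0), e))  →  q(e)   [R2 at ε]
5. q(e)  →  0   [R6 at ε]

Reduce t₂ = cons(cons(q(cons(cons(0, e), cons(q(cons(cons(e, 0), 0)), cons(e, e)))), e), cons(e, e)):
1. cons(cons(q(cons(cons(0, e), cons(q(cons(cons(e, 0), 0)), cons(e, e)))), e), cons(e, e))  →  cons(cons(0, e), cons(e, e))   [R4 at 1.1]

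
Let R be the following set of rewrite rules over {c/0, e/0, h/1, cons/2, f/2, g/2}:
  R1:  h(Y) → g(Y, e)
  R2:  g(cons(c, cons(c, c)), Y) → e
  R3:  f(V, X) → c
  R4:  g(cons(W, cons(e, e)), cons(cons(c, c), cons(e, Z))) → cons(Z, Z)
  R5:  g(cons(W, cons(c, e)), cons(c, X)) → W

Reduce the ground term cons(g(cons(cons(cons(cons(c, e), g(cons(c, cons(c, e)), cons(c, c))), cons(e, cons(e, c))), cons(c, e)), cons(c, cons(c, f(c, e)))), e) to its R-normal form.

cons(cons(cons(cons(c, e), c), cons(e, cons(e, c))), e)

1. cons(g(cons(cons(cons(cons(c, e), g(cons(c, cons(c, e)), cons(c, c))), cons(e, cons(e, c))), cons(c, e)), cons(c, cons(c, f(c, e)))), e)  →  cons(cons(cons(cons(c, e), g(cons(c, cons(c, e)), cons(c, c))), cons(e, cons(e, c))), e)   [R5 at 1]
2. cons(cons(cons(cons(c, e), g(cons(c, cons(c, e)), cons(c, c))), cons(e, cons(e, c))), e)  →  cons(cons(cons(cons(c, e), c), cons(e, cons(e, c))), e)   [R5 at 1.1.2]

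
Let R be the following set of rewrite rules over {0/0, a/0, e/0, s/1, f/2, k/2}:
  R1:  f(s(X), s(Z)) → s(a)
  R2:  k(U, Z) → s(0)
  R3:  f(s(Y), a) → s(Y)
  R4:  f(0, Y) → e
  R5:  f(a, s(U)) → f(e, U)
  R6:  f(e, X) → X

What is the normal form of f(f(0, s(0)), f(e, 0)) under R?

1. f(f(0, s(0)), f(e, 0))  →  f(e, f(e, 0))   [R4 at 1]
2. f(e, f(e, 0))  →  f(e, 0)   [R6 at ε]
3. f(e, 0)  →  0   [R6 at ε]

0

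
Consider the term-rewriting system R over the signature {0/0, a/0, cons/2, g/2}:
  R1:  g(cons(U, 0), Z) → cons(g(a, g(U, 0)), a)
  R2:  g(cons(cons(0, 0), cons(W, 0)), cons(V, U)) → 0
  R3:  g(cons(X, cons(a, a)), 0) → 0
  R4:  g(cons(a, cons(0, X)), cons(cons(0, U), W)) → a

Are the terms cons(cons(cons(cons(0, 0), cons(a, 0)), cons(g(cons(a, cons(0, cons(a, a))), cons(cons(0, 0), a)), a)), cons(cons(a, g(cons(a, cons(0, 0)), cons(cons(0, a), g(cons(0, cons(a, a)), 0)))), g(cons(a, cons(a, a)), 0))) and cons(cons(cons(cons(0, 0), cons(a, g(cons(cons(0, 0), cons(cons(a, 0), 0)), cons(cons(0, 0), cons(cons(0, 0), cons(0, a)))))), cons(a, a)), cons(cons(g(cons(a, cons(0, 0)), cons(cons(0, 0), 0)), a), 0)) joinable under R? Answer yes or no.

Reduce t₁ = cons(cons(cons(cons(0, 0), cons(a, 0)), cons(g(cons(a, cons(0, cons(a, a))), cons(cons(0, 0), a)), a)), cons(cons(a, g(cons(a, cons(0, 0)), cons(cons(0, a), g(cons(0, cons(a, a)), 0)))), g(cons(a, cons(a, a)), 0))):
1. cons(cons(cons(cons(0, 0), cons(a, 0)), cons(g(cons(a, cons(0, cons(a, a))), cons(cons(0, 0), a)), a)), cons(cons(a, g(cons(a, cons(0, 0)), cons(cons(0, a), g(cons(0, cons(a, a)), 0)))), g(cons(a, cons(a, a)), 0)))  →  cons(cons(cons(cons(0, 0), cons(a, 0)), cons(a, a)), cons(cons(a, g(cons(a, cons(0, 0)), cons(cons(0, a), g(cons(0, cons(a, a)), 0)))), g(cons(a, cons(a, a)), 0)))   [R4 at 1.2.1]
2. cons(cons(cons(cons(0, 0), cons(a, 0)), cons(a, a)), cons(cons(a, g(cons(a, cons(0, 0)), cons(cons(0, a), g(cons(0, cons(a, a)), 0)))), g(cons(a, cons(a, a)), 0)))  →  cons(cons(cons(cons(0, 0), cons(a, 0)), cons(a, a)), cons(cons(a, a), g(cons(a, cons(a, a)), 0)))   [R4 at 2.1.2]
3. cons(cons(cons(cons(0, 0), cons(a, 0)), cons(a, a)), cons(cons(a, a), g(cons(a, cons(a, a)), 0)))  →  cons(cons(cons(cons(0, 0), cons(a, 0)), cons(a, a)), cons(cons(a, a), 0))   [R3 at 2.2]

Reduce t₂ = cons(cons(cons(cons(0, 0), cons(a, g(cons(cons(0, 0), cons(cons(a, 0), 0)), cons(cons(0, 0), cons(cons(0, 0), cons(0, a)))))), cons(a, a)), cons(cons(g(cons(a, cons(0, 0)), cons(cons(0, 0), 0)), a), 0)):
1. cons(cons(cons(cons(0, 0), cons(a, g(cons(cons(0, 0), cons(cons(a, 0), 0)), cons(cons(0, 0), cons(cons(0, 0), cons(0, a)))))), cons(a, a)), cons(cons(g(cons(a, cons(0, 0)), cons(cons(0, 0), 0)), a), 0))  →  cons(cons(cons(cons(0, 0), cons(a, 0)), cons(a, a)), cons(cons(g(cons(a, cons(0, 0)), cons(cons(0, 0), 0)), a), 0))   [R2 at 1.1.2.2]
2. cons(cons(cons(cons(0, 0), cons(a, 0)), cons(a, a)), cons(cons(g(cons(a, cons(0, 0)), cons(cons(0, 0), 0)), a), 0))  →  cons(cons(cons(cons(0, 0), cons(a, 0)), cons(a, a)), cons(cons(a, a), 0))   [R4 at 2.1.1]

yes — NF(t₁) = cons(cons(cons(cons(0, 0), cons(a, 0)), cons(a, a)), cons(cons(a, a), 0)), NF(t₂) = cons(cons(cons(cons(0, 0), cons(a, 0)), cons(a, a)), cons(cons(a, a), 0))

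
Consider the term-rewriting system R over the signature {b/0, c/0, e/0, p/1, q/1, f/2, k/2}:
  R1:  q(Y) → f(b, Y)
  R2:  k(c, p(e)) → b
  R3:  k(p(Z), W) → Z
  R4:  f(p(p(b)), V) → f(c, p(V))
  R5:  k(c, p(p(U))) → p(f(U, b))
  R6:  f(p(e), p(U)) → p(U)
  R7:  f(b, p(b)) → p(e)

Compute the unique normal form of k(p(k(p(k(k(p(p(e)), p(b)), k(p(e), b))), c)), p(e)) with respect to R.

e

1. k(p(k(p(k(k(p(p(e)), p(b)), k(p(e), b))), c)), p(e))  →  k(p(k(k(p(p(e)), p(b)), k(p(e), b))), c)   [R3 at ε]
2. k(p(k(k(p(p(e)), p(b)), k(p(e), b))), c)  →  k(k(p(p(e)), p(b)), k(p(e), b))   [R3 at ε]
3. k(k(p(p(e)), p(b)), k(p(e), b))  →  k(p(e), k(p(e), b))   [R3 at 1]
4. k(p(e), k(p(e), b))  →  e   [R3 at ε]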